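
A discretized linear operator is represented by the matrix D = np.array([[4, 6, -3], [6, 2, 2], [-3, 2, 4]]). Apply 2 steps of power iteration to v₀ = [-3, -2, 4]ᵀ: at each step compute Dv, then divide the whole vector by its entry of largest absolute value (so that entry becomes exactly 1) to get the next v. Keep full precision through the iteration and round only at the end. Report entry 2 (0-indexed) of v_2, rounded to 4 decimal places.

Dv0 = (-36.00000, -14.00000, 21.00000); divide by -36.00000 → v1 = (1.00000, 0.38889, -0.58333)
Dv1 = (8.08333, 5.61111, -4.55556); divide by 8.08333 → v2 = (1.00000, 0.69416, -0.56357)
Requested entry of v2: 164/-291 = -0.5636

-0.5636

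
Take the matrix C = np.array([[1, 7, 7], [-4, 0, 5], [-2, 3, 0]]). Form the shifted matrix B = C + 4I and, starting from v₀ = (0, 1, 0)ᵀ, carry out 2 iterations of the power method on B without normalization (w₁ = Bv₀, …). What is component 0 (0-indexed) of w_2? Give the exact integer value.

84

B = C + 4I has rows (5, 7, 7); (-4, 4, 5); (-2, 3, 4)
w1 = Bv₀ = (7, 4, 3)
w2 = Bw1 = (84, 3, 10)
Requested component of w2: 84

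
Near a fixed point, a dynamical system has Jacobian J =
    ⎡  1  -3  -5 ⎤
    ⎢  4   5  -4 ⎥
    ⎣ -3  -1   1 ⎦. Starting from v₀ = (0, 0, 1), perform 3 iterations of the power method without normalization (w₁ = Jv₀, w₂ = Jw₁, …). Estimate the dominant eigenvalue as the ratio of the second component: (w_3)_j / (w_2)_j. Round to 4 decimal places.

w1 = Jv₀ = (1·0 + (-3)·0 + (-5)·1; 4·0 + 5·0 + (-4)·1; (-3)·0 + (-1)·0 + 1·1) = (-5, -4, 1)
w2 = Jw1 = (1·(-5) + (-3)·(-4) + (-5)·1; 4·(-5) + 5·(-4) + (-4)·1; (-3)·(-5) + (-1)·(-4) + 1·1) = (2, -44, 20)
w3 = Jw2 = (34, -292, 58)
Ratio at component: -292 / -44 = 6.6364

λ ≈ 6.6364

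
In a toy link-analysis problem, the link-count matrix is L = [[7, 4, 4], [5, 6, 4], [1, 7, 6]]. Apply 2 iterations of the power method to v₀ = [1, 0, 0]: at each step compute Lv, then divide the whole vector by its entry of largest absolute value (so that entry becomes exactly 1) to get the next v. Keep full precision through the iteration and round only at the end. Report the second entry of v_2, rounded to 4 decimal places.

0.9452

Lv0 = (7.00000, 5.00000, 1.00000); divide by 7.00000 → v1 = (1.00000, 0.71429, 0.14286)
Lv1 = (10.42857, 9.85714, 6.85714); divide by 10.42857 → v2 = (1.00000, 0.94521, 0.65753)
Requested entry of v2: 69/73 = 0.9452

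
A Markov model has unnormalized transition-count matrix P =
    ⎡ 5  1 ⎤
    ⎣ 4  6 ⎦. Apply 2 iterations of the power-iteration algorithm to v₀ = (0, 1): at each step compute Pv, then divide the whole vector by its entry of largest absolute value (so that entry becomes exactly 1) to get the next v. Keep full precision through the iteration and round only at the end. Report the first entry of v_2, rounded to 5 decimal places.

0.27500

Pv0 = (1.000000, 6.000000); divide by 6.000000 → v1 = (0.166667, 1.000000)
Pv1 = (1.833333, 6.666667); divide by 6.666667 → v2 = (0.275000, 1.000000)
Requested entry of v2: 11/40 = 0.27500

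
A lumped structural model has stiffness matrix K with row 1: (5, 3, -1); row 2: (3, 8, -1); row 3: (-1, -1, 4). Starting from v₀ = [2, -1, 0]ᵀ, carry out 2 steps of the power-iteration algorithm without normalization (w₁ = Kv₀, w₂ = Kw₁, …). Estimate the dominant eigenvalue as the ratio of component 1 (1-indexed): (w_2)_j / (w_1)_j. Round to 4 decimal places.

4.2857

w1 = Kv₀ = (5·2 + 3·(-1) + (-1)·0; 3·2 + 8·(-1) + (-1)·0; (-1)·2 + (-1)·(-1) + 4·0) = (7, -2, -1)
w2 = Kw1 = (5·7 + 3·(-2) + (-1)·(-1); 3·7 + 8·(-2) + (-1)·(-1); (-1)·7 + (-1)·(-2) + 4·(-1)) = (30, 6, -9)
Ratio at component: 30 / 7 = 4.2857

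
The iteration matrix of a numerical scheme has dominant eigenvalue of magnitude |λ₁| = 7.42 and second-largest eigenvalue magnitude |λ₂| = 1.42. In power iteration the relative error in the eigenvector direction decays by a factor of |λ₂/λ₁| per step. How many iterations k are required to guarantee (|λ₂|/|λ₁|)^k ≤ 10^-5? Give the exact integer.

|λ₂/λ₁| = 1.42/7.42 = 0.19137
Need k ≥ ln(10^-5) / ln(0.19137) = -11.5129 / -1.6535 ≈ 6.963
Smallest integer k satisfying the bound: 7

7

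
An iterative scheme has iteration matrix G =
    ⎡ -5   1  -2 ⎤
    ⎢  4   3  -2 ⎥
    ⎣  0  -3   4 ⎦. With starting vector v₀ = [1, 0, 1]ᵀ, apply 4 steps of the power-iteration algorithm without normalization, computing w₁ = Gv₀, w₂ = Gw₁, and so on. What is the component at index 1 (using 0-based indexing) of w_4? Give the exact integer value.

w1 = Gv₀ = (-7, 2, 4)
w2 = Gw1 = (29, -30, 10)
w3 = Gw2 = (-195, 6, 130)
w4 = Gw3 = (721, -1022, 502)
The requested component of w4 is -1022.

-1022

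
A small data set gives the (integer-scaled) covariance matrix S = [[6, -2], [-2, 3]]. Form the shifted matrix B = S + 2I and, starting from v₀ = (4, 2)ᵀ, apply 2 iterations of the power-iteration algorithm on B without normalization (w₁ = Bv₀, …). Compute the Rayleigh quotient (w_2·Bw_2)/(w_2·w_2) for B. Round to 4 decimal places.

B = S + 2I has rows (8, -2); (-2, 5)
w1 = Bv₀ = (8·4 + (-2)·2; (-2)·4 + 5·2) = (28, 2)
w2 = Bw1 = (8·28 + (-2)·2; (-2)·28 + 5·2) = (220, -46)
Bw2 = (1852, -670)
w2·Bw2 = 438260; w2·w2 = 50516; μ ≈ 438260/50516 = 8.6757

8.6757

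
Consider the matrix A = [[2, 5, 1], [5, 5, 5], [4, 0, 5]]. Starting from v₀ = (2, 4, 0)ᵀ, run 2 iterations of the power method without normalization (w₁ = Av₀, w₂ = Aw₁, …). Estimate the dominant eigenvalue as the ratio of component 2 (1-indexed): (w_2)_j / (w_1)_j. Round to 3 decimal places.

λ ≈ 10.333

w1 = Av₀ = (2·2 + 5·4 + 1·0; 5·2 + 5·4 + 5·0; 4·2 + 0·4 + 5·0) = (24, 30, 8)
w2 = Aw1 = (2·24 + 5·30 + 1·8; 5·24 + 5·30 + 5·8; 4·24 + 0·30 + 5·8) = (206, 310, 136)
Ratio at component: 310 / 30 = 10.333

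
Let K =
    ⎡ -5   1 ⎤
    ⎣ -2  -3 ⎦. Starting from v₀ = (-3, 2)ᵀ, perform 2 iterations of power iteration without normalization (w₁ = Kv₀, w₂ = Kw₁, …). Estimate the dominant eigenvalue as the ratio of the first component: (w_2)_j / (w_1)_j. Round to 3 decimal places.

λ ≈ -5.000

w1 = Kv₀ = (17, 0)
w2 = Kw1 = (-85, -34)
Ratio at component: -85 / 17 = -5.000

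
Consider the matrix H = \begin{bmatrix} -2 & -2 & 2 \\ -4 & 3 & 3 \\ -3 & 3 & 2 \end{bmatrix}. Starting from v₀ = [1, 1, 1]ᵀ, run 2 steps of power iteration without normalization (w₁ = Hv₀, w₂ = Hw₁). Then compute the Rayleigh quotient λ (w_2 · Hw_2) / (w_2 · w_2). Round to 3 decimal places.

4.548

w1 = Hv₀ = (-2, 2, 2)
w2 = Hw1 = (4, 20, 16)
Hw2 = (-16, 92, 80)
w2·Hw2 = 4·(-16) + 20·92 + 16·80 = 3056; w2·w2 = 4·4 + 20·20 + 16·16 = 672
λ ≈ 3056/672 = 4.548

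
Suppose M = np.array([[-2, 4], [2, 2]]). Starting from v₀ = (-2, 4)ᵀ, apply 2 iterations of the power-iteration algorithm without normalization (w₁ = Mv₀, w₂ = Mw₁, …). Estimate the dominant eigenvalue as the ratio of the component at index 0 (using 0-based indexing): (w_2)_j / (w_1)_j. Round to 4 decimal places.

λ ≈ -1.2000

w1 = Mv₀ = ((-2)·(-2) + 4·4; 2·(-2) + 2·4) = (20, 4)
w2 = Mw1 = ((-2)·20 + 4·4; 2·20 + 2·4) = (-24, 48)
Ratio at component: -24 / 20 = -1.2000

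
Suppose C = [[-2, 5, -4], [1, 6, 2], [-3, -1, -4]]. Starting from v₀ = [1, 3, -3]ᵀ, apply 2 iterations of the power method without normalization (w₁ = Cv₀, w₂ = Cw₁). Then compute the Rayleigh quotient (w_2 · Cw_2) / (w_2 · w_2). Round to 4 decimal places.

w1 = Cv₀ = ((-2)·1 + 5·3 + (-4)·(-3); 1·1 + 6·3 + 2·(-3); (-3)·1 + (-1)·3 + (-4)·(-3)) = (25, 13, 6)
w2 = Cw1 = ((-2)·25 + 5·13 + (-4)·6; 1·25 + 6·13 + 2·6; (-3)·25 + (-1)·13 + (-4)·6) = (-9, 115, -112)
Cw2 = (1041, 457, 360)
w2·Cw2 = (-9)·1041 + 115·457 + (-112)·360 = 2866; w2·w2 = (-9)·(-9) + 115·115 + (-112)·(-112) = 25850
λ ≈ 2866/25850 = 0.1109

0.1109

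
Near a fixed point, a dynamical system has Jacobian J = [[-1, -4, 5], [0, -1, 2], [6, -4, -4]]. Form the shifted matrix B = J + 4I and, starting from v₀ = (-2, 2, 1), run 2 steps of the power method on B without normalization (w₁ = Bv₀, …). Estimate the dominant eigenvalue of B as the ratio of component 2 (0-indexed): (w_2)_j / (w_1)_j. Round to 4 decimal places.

4.3000

B = J + 4I has rows (3, -4, 5); (0, 3, 2); (6, -4, 0)
w1 = Bv₀ = (3·(-2) + (-4)·2 + 5·1; 0·(-2) + 3·2 + 2·1; 6·(-2) + (-4)·2 + 0·1) = (-9, 8, -20)
w2 = Bw1 = (3·(-9) + (-4)·8 + 5·(-20); 0·(-9) + 3·8 + 2·(-20); 6·(-9) + (-4)·8 + 0·(-20)) = (-159, -16, -86)
Ratio: -86/-20 = 4.3000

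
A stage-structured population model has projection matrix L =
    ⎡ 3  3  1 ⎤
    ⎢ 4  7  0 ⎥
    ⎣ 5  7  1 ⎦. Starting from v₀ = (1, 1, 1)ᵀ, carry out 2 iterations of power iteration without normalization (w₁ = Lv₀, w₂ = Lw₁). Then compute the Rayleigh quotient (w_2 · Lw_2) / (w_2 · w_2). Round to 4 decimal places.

w1 = Lv₀ = (3·1 + 3·1 + 1·1; 4·1 + 7·1 + 0·1; 5·1 + 7·1 + 1·1) = (7, 11, 13)
w2 = Lw1 = (3·7 + 3·11 + 1·13; 4·7 + 7·11 + 0·13; 5·7 + 7·11 + 1·13) = (67, 105, 125)
Lw2 = (641, 1003, 1195)
w2·Lw2 = 67·641 + 105·1003 + 125·1195 = 297637; w2·w2 = 67·67 + 105·105 + 125·125 = 31139
λ ≈ 297637/31139 = 9.5583

9.5583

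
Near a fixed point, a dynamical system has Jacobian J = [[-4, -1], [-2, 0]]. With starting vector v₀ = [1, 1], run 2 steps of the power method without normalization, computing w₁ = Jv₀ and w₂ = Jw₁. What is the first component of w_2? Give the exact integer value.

w1 = Jv₀ = ((-4)·1 + (-1)·1; (-2)·1 + 0·1) = (-5, -2)
w2 = Jw1 = ((-4)·(-5) + (-1)·(-2); (-2)·(-5) + 0·(-2)) = (22, 10)
The requested component of w2 is 22.

22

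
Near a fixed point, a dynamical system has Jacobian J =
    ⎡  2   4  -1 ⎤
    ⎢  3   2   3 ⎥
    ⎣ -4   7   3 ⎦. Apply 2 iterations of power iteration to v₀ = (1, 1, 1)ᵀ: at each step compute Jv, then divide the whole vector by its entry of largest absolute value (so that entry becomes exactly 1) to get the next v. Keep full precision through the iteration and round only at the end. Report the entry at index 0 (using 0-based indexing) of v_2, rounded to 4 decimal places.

Jv0 = (5.00000, 8.00000, 6.00000); divide by 8.00000 → v1 = (0.62500, 1.00000, 0.75000)
Jv1 = (4.50000, 6.12500, 6.75000); divide by 6.75000 → v2 = (0.66667, 0.90741, 1.00000)
Requested entry of v2: 36/54 = 0.6667

0.6667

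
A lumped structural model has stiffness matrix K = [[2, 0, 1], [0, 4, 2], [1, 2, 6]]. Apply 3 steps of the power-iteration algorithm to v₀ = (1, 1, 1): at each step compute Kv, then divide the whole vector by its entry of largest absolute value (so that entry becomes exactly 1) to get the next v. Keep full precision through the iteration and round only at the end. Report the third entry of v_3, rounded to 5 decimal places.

1.00000

Kv0 = (3.000000, 6.000000, 9.000000); divide by 9.000000 → v1 = (0.333333, 0.666667, 1.000000)
Kv1 = (1.666667, 4.666667, 7.666667); divide by 7.666667 → v2 = (0.217391, 0.608696, 1.000000)
Kv2 = (1.434783, 4.434783, 7.434783); divide by 7.434783 → v3 = (0.192982, 0.596491, 1.000000)
Requested entry of v3: 513/513 = 1.00000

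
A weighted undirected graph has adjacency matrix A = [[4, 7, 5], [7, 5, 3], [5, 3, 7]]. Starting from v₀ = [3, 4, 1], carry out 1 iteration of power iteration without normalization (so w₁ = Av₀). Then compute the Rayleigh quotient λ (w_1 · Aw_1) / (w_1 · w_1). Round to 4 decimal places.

w1 = Av₀ = (4·3 + 7·4 + 5·1; 7·3 + 5·4 + 3·1; 5·3 + 3·4 + 7·1) = (45, 44, 34)
Aw1 = (658, 637, 595)
w1·Aw1 = 45·658 + 44·637 + 34·595 = 77868; w1·w1 = 45·45 + 44·44 + 34·34 = 5117
λ ≈ 77868/5117 = 15.2175

λ ≈ 15.2175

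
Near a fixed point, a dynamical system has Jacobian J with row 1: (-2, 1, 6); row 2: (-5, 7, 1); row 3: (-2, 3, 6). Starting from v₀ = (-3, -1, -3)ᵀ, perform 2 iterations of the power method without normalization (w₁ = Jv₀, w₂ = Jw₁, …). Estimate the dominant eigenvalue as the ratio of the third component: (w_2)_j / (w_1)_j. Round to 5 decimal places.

w1 = Jv₀ = ((-2)·(-3) + 1·(-1) + 6·(-3); (-5)·(-3) + 7·(-1) + 1·(-3); (-2)·(-3) + 3·(-1) + 6·(-3)) = (-13, 5, -15)
w2 = Jw1 = ((-2)·(-13) + 1·5 + 6·(-15); (-5)·(-13) + 7·5 + 1·(-15); (-2)·(-13) + 3·5 + 6·(-15)) = (-59, 85, -49)
Ratio at component: -49 / -15 = 3.26667

3.26667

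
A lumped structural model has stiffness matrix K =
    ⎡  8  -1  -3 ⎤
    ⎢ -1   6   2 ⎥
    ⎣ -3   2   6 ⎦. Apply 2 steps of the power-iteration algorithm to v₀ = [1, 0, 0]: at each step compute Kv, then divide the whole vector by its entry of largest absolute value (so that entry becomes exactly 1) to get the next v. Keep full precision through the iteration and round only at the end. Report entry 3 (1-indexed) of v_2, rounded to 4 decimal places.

-0.5946

Kv0 = (8.00000, -1.00000, -3.00000); divide by 8.00000 → v1 = (1.00000, -0.12500, -0.37500)
Kv1 = (9.25000, -2.50000, -5.50000); divide by 9.25000 → v2 = (1.00000, -0.27027, -0.59459)
Requested entry of v2: -44/74 = -0.5946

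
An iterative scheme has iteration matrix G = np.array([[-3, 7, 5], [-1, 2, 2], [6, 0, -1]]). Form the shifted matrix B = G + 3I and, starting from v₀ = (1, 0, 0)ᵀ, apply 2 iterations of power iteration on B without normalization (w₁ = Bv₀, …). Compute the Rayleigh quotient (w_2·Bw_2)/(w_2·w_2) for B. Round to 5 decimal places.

B = G + 3I has rows (0, 7, 5); (-1, 5, 2); (6, 0, 2)
w1 = Bv₀ = (0·1 + 7·0 + 5·0; (-1)·1 + 5·0 + 2·0; 6·1 + 0·0 + 2·0) = (0, -1, 6)
w2 = Bw1 = (0·0 + 7·(-1) + 5·6; (-1)·0 + 5·(-1) + 2·6; 6·0 + 0·(-1) + 2·6) = (23, 7, 12)
Bw2 = (109, 36, 162)
w2·Bw2 = 4703; w2·w2 = 722; μ ≈ 4703/722 = 6.51385

6.51385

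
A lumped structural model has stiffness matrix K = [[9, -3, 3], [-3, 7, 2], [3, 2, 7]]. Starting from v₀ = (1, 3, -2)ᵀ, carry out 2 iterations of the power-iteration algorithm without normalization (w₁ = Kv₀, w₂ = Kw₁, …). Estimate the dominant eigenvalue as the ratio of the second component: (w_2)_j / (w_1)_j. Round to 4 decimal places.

w1 = Kv₀ = (-6, 14, -5)
w2 = Kw1 = (-111, 106, -25)
Ratio at component: 106 / 14 = 7.5714

λ ≈ 7.5714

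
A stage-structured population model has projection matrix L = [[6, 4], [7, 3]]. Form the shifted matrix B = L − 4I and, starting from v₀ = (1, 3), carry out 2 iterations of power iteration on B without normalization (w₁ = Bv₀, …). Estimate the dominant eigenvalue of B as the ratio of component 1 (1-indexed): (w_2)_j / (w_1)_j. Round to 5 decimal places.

B = L − 4I has rows (2, 4); (7, -1)
w1 = Bv₀ = (2·1 + 4·3; 7·1 + (-1)·3) = (14, 4)
w2 = Bw1 = (2·14 + 4·4; 7·14 + (-1)·4) = (44, 94)
Ratio: 44/14 = 3.14286

3.14286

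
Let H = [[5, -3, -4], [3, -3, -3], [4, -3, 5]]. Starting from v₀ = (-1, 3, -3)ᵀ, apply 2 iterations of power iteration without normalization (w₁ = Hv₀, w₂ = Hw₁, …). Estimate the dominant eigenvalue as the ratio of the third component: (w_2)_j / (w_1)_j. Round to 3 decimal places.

λ ≈ 4.964

w1 = Hv₀ = (5·(-1) + (-3)·3 + (-4)·(-3); 3·(-1) + (-3)·3 + (-3)·(-3); 4·(-1) + (-3)·3 + 5·(-3)) = (-2, -3, -28)
w2 = Hw1 = (5·(-2) + (-3)·(-3) + (-4)·(-28); 3·(-2) + (-3)·(-3) + (-3)·(-28); 4·(-2) + (-3)·(-3) + 5·(-28)) = (111, 87, -139)
Ratio at component: -139 / -28 = 4.964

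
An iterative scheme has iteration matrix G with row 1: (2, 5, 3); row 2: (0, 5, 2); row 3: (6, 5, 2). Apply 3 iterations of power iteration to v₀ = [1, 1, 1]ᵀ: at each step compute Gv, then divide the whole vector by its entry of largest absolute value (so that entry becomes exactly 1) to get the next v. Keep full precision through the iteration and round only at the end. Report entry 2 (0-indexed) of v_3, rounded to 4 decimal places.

Gv0 = (10.00000, 7.00000, 13.00000); divide by 13.00000 → v1 = (0.76923, 0.53846, 1.00000)
Gv1 = (7.23077, 4.69231, 9.30769); divide by 9.30769 → v2 = (0.77686, 0.50413, 1.00000)
Gv2 = (7.07438, 4.52066, 9.18182); divide by 9.18182 → v3 = (0.77048, 0.49235, 1.00000)
Requested entry of v3: 1111/1111 = 1.0000

1.0000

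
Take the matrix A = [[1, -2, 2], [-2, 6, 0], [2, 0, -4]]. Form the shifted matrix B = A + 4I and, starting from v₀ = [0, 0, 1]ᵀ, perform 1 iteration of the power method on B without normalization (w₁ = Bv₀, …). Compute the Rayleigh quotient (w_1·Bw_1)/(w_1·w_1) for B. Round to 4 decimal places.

μ ≈ 5.0000

B = A + 4I has rows (5, -2, 2); (-2, 10, 0); (2, 0, 0)
w1 = Bv₀ = (2, 0, 0)
Bw1 = (10, -4, 4)
w1·Bw1 = 20; w1·w1 = 4; μ ≈ 20/4 = 5.0000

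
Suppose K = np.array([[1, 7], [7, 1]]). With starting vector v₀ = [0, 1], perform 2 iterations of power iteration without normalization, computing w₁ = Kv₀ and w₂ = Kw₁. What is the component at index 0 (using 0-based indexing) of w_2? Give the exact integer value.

14

w1 = Kv₀ = (7, 1)
w2 = Kw1 = (14, 50)
The requested component of w2 is 14.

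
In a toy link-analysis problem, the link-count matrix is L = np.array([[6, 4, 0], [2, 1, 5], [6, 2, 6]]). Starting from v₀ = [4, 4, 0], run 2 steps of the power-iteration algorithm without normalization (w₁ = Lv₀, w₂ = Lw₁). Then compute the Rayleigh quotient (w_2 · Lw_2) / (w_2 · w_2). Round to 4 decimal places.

λ ≈ 10.8261

w1 = Lv₀ = (6·4 + 4·4 + 0·0; 2·4 + 1·4 + 5·0; 6·4 + 2·4 + 6·0) = (40, 12, 32)
w2 = Lw1 = (6·40 + 4·12 + 0·32; 2·40 + 1·12 + 5·32; 6·40 + 2·12 + 6·32) = (288, 252, 456)
Lw2 = (2736, 3108, 4968)
w2·Lw2 = 288·2736 + 252·3108 + 456·4968 = 3836592; w2·w2 = 288·288 + 252·252 + 456·456 = 354384
λ ≈ 3836592/354384 = 10.8261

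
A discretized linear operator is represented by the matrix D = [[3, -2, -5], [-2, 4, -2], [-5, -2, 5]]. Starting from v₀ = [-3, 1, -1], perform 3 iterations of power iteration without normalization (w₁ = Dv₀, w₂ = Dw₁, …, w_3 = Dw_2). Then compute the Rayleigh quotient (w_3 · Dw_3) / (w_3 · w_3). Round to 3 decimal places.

λ ≈ 8.547

w1 = Dv₀ = (-6, 12, 8)
w2 = Dw1 = (-82, 44, 46)
w3 = Dw2 = (-564, 248, 552)
Dw3 = (-4948, 1016, 5084)
w3·Dw3 = (-564)·(-4948) + 248·1016 + 552·5084 = 5849008; w3·w3 = (-564)·(-564) + 248·248 + 552·552 = 684304
λ ≈ 5849008/684304 = 8.547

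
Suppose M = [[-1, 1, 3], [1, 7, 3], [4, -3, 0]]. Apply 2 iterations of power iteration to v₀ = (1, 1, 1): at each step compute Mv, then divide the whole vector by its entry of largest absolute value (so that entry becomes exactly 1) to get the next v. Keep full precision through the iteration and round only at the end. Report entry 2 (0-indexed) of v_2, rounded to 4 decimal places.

Mv0 = (3.00000, 11.00000, 1.00000); divide by 11.00000 → v1 = (0.27273, 1.00000, 0.09091)
Mv1 = (1.00000, 7.54545, -1.90909); divide by 7.54545 → v2 = (0.13253, 1.00000, -0.25301)
Requested entry of v2: -21/83 = -0.2530

-0.2530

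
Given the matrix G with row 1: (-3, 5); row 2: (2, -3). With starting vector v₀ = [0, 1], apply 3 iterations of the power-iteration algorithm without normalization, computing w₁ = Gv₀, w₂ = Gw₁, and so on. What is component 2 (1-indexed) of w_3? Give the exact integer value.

w1 = Gv₀ = ((-3)·0 + 5·1; 2·0 + (-3)·1) = (5, -3)
w2 = Gw1 = ((-3)·5 + 5·(-3); 2·5 + (-3)·(-3)) = (-30, 19)
w3 = Gw2 = (185, -117)
The requested component of w3 is -117.

-117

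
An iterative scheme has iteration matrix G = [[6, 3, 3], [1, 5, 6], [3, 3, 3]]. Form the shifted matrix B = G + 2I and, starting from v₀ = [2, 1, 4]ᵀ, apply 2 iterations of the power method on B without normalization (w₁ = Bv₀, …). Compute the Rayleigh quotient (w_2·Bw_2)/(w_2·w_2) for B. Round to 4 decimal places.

12.9307

B = G + 2I has rows (8, 3, 3); (1, 7, 6); (3, 3, 5)
w1 = Bv₀ = (8·2 + 3·1 + 3·4; 1·2 + 7·1 + 6·4; 3·2 + 3·1 + 5·4) = (31, 33, 29)
w2 = Bw1 = (8·31 + 3·33 + 3·29; 1·31 + 7·33 + 6·29; 3·31 + 3·33 + 5·29) = (434, 436, 337)
Bw2 = (5791, 5508, 4295)
w2·Bw2 = 6362197; w2·w2 = 492021; μ ≈ 6362197/492021 = 12.9307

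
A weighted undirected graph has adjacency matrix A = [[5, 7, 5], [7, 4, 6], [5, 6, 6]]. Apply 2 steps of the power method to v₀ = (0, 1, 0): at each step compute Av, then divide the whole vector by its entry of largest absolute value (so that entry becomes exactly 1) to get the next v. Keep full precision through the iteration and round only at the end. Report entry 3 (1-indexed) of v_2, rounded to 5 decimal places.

0.94059

Av0 = (7.000000, 4.000000, 6.000000); divide by 7.000000 → v1 = (1.000000, 0.571429, 0.857143)
Av1 = (13.285714, 14.428571, 13.571429); divide by 14.428571 → v2 = (0.920792, 1.000000, 0.940594)
Requested entry of v2: 95/101 = 0.94059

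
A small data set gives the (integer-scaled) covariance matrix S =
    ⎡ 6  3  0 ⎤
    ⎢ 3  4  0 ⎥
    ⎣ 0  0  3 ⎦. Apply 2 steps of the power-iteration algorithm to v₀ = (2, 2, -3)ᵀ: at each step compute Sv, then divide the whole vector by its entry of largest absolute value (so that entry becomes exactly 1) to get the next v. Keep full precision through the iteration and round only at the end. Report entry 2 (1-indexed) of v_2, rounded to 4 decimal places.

Sv0 = (18.00000, 14.00000, -9.00000); divide by 18.00000 → v1 = (1.00000, 0.77778, -0.50000)
Sv1 = (8.33333, 6.11111, -1.50000); divide by 8.33333 → v2 = (1.00000, 0.73333, -0.18000)
Requested entry of v2: 110/150 = 0.7333

0.7333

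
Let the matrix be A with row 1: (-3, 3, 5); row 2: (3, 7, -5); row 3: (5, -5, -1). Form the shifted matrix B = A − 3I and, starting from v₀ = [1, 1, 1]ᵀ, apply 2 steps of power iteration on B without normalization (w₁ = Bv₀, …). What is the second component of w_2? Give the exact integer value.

B = A − 3I has rows (-6, 3, 5); (3, 4, -5); (5, -5, -4)
w1 = Bv₀ = (2, 2, -4)
w2 = Bw1 = (-26, 34, 16)
Requested component of w2: 34

34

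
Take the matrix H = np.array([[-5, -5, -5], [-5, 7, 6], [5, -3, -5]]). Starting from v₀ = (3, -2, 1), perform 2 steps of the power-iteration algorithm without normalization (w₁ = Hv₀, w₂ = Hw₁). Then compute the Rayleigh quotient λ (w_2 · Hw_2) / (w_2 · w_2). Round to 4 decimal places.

w1 = Hv₀ = ((-5)·3 + (-5)·(-2) + (-5)·1; (-5)·3 + 7·(-2) + 6·1; 5·3 + (-3)·(-2) + (-5)·1) = (-10, -23, 16)
w2 = Hw1 = ((-5)·(-10) + (-5)·(-23) + (-5)·16; (-5)·(-10) + 7·(-23) + 6·16; 5·(-10) + (-3)·(-23) + (-5)·16) = (85, -15, -61)
Hw2 = (-45, -896, 775)
w2·Hw2 = 85·(-45) + (-15)·(-896) + (-61)·775 = -37660; w2·w2 = 85·85 + (-15)·(-15) + (-61)·(-61) = 11171
λ ≈ -37660/11171 = -3.3712

λ ≈ -3.3712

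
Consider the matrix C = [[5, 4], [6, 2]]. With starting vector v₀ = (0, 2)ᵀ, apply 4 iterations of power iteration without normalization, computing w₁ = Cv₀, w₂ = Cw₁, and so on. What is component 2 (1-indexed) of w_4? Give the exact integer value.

w1 = Cv₀ = (5·0 + 4·2; 6·0 + 2·2) = (8, 4)
w2 = Cw1 = (5·8 + 4·4; 6·8 + 2·4) = (56, 56)
w3 = Cw2 = (504, 448)
w4 = Cw3 = (4312, 3920)
The requested component of w4 is 3920.

3920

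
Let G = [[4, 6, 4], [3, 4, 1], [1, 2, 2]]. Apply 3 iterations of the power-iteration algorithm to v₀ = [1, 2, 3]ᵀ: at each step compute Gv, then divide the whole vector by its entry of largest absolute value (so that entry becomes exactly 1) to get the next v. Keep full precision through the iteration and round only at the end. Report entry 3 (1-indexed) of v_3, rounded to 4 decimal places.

0.3205

Gv0 = (28.00000, 14.00000, 11.00000); divide by 28.00000 → v1 = (1.00000, 0.50000, 0.39286)
Gv1 = (8.57143, 5.39286, 2.78571); divide by 8.57143 → v2 = (1.00000, 0.62917, 0.32500)
Gv2 = (9.07500, 5.84167, 2.90833); divide by 9.07500 → v3 = (1.00000, 0.64371, 0.32048)
Requested entry of v3: 698/2178 = 0.3205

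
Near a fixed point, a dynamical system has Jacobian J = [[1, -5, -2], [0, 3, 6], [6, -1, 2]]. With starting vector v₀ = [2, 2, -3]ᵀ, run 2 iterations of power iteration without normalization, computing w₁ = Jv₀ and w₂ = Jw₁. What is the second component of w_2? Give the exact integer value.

w1 = Jv₀ = (1·2 + (-5)·2 + (-2)·(-3); 0·2 + 3·2 + 6·(-3); 6·2 + (-1)·2 + 2·(-3)) = (-2, -12, 4)
w2 = Jw1 = (1·(-2) + (-5)·(-12) + (-2)·4; 0·(-2) + 3·(-12) + 6·4; 6·(-2) + (-1)·(-12) + 2·4) = (50, -12, 8)
The requested component of w2 is -12.

-12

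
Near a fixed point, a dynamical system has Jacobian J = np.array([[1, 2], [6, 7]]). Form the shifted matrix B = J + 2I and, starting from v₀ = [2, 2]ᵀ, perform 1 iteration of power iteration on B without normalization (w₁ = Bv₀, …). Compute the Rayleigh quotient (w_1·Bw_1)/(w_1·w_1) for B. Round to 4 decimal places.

μ ≈ 10.8000

B = J + 2I has rows (3, 2); (6, 9)
w1 = Bv₀ = (3·2 + 2·2; 6·2 + 9·2) = (10, 30)
Bw1 = (90, 330)
w1·Bw1 = 10800; w1·w1 = 1000; μ ≈ 10800/1000 = 10.8000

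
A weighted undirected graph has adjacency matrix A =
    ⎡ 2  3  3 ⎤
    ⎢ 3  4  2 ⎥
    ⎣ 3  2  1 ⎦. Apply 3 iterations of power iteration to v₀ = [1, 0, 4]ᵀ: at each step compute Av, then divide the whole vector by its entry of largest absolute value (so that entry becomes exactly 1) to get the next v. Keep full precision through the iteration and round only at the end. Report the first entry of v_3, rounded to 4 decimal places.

Av0 = (14.00000, 11.00000, 7.00000); divide by 14.00000 → v1 = (1.00000, 0.78571, 0.50000)
Av1 = (5.85714, 7.14286, 5.07143); divide by 7.14286 → v2 = (0.82000, 1.00000, 0.71000)
Av2 = (6.77000, 7.88000, 5.17000); divide by 7.88000 → v3 = (0.85914, 1.00000, 0.65609)
Requested entry of v3: 677/788 = 0.8591

0.8591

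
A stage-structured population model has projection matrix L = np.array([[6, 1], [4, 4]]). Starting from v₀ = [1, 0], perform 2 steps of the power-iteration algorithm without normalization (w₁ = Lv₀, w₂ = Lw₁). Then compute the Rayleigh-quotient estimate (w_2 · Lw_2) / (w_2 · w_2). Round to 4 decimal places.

w1 = Lv₀ = (6, 4)
w2 = Lw1 = (40, 40)
Lw2 = (280, 320)
w2·Lw2 = 40·280 + 40·320 = 24000; w2·w2 = 40·40 + 40·40 = 3200
λ ≈ 24000/3200 = 7.5000

λ ≈ 7.5000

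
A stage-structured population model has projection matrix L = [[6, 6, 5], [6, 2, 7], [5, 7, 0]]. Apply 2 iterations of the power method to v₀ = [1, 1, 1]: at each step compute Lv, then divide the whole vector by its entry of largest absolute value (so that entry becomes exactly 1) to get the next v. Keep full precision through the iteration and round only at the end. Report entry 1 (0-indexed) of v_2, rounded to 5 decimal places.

0.85714

Lv0 = (17.000000, 15.000000, 12.000000); divide by 17.000000 → v1 = (1.000000, 0.882353, 0.705882)
Lv1 = (14.823529, 12.705882, 11.176471); divide by 14.823529 → v2 = (1.000000, 0.857143, 0.753968)
Requested entry of v2: 216/252 = 0.85714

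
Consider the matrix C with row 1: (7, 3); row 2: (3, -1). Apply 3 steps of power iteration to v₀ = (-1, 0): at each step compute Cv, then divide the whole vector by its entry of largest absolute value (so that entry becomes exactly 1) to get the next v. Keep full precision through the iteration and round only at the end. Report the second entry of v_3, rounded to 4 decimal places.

Cv0 = (-7.00000, -3.00000); divide by -7.00000 → v1 = (1.00000, 0.42857)
Cv1 = (8.28571, 2.57143); divide by 8.28571 → v2 = (1.00000, 0.31034)
Cv2 = (7.93103, 2.68966); divide by 7.93103 → v3 = (1.00000, 0.33913)
Requested entry of v3: -156/-460 = 0.3391

0.3391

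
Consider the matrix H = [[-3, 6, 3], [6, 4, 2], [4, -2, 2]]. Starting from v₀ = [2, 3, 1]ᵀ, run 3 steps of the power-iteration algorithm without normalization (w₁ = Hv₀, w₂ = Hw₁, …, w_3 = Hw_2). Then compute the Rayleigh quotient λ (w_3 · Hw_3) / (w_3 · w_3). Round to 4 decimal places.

7.6486

w1 = Hv₀ = ((-3)·2 + 6·3 + 3·1; 6·2 + 4·3 + 2·1; 4·2 + (-2)·3 + 2·1) = (15, 26, 4)
w2 = Hw1 = ((-3)·15 + 6·26 + 3·4; 6·15 + 4·26 + 2·4; 4·15 + (-2)·26 + 2·4) = (123, 202, 16)
w3 = Hw2 = (891, 1578, 120)
Hw3 = (7155, 11898, 648)
w3·Hw3 = 891·7155 + 1578·11898 + 120·648 = 25227909; w3·w3 = 891·891 + 1578·1578 + 120·120 = 3298365
λ ≈ 25227909/3298365 = 7.6486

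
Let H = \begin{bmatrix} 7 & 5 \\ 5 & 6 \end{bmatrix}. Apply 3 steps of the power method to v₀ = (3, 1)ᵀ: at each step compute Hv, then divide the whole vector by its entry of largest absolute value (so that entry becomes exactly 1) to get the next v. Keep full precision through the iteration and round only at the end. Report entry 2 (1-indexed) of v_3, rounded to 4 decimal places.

Hv0 = (26.00000, 21.00000); divide by 26.00000 → v1 = (1.00000, 0.80769)
Hv1 = (11.03846, 9.84615); divide by 11.03846 → v2 = (1.00000, 0.89199)
Hv2 = (11.45993, 10.35192); divide by 11.45993 → v3 = (1.00000, 0.90331)
Requested entry of v3: 2971/3289 = 0.9033

0.9033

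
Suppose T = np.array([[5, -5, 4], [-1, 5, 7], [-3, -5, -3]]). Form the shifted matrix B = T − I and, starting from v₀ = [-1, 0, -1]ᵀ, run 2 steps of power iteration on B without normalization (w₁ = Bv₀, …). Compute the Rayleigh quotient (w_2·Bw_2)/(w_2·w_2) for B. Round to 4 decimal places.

μ ≈ 0.6555

B = T − I has rows (4, -5, 4); (-1, 4, 7); (-3, -5, -4)
w1 = Bv₀ = (-8, -6, 7)
w2 = Bw1 = (26, 33, 26)
Bw2 = (43, 288, -347)
w2·Bw2 = 1600; w2·w2 = 2441; μ ≈ 1600/2441 = 0.6555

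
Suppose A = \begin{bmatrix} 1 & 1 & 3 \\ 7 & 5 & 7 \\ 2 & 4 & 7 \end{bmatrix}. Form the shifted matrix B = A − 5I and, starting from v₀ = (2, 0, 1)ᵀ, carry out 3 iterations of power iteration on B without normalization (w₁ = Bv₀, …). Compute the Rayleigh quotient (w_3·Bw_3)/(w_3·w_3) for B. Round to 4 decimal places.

B = A − 5I has rows (-4, 1, 3); (7, 0, 7); (2, 4, 2)
w1 = Bv₀ = (-5, 21, 6)
w2 = Bw1 = (59, 7, 86)
w3 = Bw2 = (29, 1015, 318)
Bw3 = (1853, 2429, 4754)
w3·Bw3 = 4030944; w3·w3 = 1132190; μ ≈ 4030944/1132190 = 3.5603

3.5603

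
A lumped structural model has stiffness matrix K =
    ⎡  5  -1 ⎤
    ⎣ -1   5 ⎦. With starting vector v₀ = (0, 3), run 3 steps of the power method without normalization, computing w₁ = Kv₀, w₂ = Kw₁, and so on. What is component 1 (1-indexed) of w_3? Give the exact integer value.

-228

w1 = Kv₀ = (-3, 15)
w2 = Kw1 = (-30, 78)
w3 = Kw2 = (-228, 420)
The requested component of w3 is -228.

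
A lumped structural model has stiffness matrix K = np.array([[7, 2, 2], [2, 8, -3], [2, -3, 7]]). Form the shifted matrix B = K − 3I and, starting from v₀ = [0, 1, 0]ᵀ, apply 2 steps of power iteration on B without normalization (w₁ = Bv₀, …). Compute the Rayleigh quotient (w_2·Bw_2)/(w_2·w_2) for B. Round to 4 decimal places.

B = K − 3I has rows (4, 2, 2); (2, 5, -3); (2, -3, 4)
w1 = Bv₀ = (4·0 + 2·1 + 2·0; 2·0 + 5·1 + (-3)·0; 2·0 + (-3)·1 + 4·0) = (2, 5, -3)
w2 = Bw1 = (4·2 + 2·5 + 2·(-3); 2·2 + 5·5 + (-3)·(-3); 2·2 + (-3)·5 + 4·(-3)) = (12, 38, -23)
Bw2 = (78, 283, -182)
w2·Bw2 = 15876; w2·w2 = 2117; μ ≈ 15876/2117 = 7.4993

7.4993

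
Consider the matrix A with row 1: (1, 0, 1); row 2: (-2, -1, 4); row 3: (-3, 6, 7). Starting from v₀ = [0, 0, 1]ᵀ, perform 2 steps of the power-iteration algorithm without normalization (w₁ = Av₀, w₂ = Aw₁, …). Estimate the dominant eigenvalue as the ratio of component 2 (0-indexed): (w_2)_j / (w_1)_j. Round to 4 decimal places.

λ ≈ 10.0000

w1 = Av₀ = (1·0 + 0·0 + 1·1; (-2)·0 + (-1)·0 + 4·1; (-3)·0 + 6·0 + 7·1) = (1, 4, 7)
w2 = Aw1 = (1·1 + 0·4 + 1·7; (-2)·1 + (-1)·4 + 4·7; (-3)·1 + 6·4 + 7·7) = (8, 22, 70)
Ratio at component: 70 / 7 = 10.0000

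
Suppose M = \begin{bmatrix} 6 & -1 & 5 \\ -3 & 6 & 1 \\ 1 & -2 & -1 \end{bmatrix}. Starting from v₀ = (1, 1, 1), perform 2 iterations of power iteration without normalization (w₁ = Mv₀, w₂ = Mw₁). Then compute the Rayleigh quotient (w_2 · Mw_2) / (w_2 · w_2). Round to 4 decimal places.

7.1366

w1 = Mv₀ = (10, 4, -2)
w2 = Mw1 = (46, -8, 4)
Mw2 = (304, -182, 58)
w2·Mw2 = 46·304 + (-8)·(-182) + 4·58 = 15672; w2·w2 = 46·46 + (-8)·(-8) + 4·4 = 2196
λ ≈ 15672/2196 = 7.1366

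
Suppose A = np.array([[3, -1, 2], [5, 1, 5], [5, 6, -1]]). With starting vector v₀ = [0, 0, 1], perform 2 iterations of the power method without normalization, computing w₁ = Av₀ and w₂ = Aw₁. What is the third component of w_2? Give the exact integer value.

41

w1 = Av₀ = (3·0 + (-1)·0 + 2·1; 5·0 + 1·0 + 5·1; 5·0 + 6·0 + (-1)·1) = (2, 5, -1)
w2 = Aw1 = (3·2 + (-1)·5 + 2·(-1); 5·2 + 1·5 + 5·(-1); 5·2 + 6·5 + (-1)·(-1)) = (-1, 10, 41)
The requested component of w2 is 41.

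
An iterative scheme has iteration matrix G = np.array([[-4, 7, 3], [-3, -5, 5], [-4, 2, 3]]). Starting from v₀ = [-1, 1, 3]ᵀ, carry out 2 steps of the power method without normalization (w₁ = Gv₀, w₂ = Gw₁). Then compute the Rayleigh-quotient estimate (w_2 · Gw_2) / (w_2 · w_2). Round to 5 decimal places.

w1 = Gv₀ = (20, 13, 15)
w2 = Gw1 = (56, -50, -9)
Gw2 = (-601, 37, -351)
w2·Gw2 = 56·(-601) + (-50)·37 + (-9)·(-351) = -32347; w2·w2 = 56·56 + (-50)·(-50) + (-9)·(-9) = 5717
λ ≈ -32347/5717 = -5.65804

λ ≈ -5.65804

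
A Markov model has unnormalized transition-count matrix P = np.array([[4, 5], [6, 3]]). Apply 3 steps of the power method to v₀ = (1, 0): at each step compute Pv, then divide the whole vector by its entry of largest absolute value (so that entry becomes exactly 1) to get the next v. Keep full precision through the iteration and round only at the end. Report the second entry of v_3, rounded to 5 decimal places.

Pv0 = (4.000000, 6.000000); divide by 6.000000 → v1 = (0.666667, 1.000000)
Pv1 = (7.666667, 7.000000); divide by 7.666667 → v2 = (1.000000, 0.913043)
Pv2 = (8.565217, 8.739130); divide by 8.739130 → v3 = (0.980100, 1.000000)
Requested entry of v3: 402/402 = 1.00000

1.00000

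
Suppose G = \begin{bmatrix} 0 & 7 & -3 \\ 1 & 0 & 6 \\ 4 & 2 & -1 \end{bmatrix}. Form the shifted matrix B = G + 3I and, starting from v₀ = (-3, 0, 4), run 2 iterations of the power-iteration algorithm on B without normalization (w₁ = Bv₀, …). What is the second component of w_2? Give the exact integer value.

18

B = G + 3I has rows (3, 7, -3); (1, 3, 6); (4, 2, 2)
w1 = Bv₀ = (-21, 21, -4)
w2 = Bw1 = (96, 18, -50)
Requested component of w2: 18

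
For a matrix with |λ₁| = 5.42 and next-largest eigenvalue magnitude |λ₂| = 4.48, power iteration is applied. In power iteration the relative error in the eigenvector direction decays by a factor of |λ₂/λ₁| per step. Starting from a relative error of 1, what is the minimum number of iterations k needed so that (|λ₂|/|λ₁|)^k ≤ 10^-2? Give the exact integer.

25

|λ₂/λ₁| = 4.48/5.42 = 0.82657
Need k ≥ ln(10^-2) / ln(0.82657) = -4.6052 / -0.1905 ≈ 24.178
Smallest integer k satisfying the bound: 25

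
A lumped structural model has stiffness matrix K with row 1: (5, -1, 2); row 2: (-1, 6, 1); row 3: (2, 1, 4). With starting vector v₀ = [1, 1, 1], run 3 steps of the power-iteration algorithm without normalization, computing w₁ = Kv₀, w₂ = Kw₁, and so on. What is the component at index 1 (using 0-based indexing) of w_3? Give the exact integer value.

w1 = Kv₀ = (6, 6, 7)
w2 = Kw1 = (38, 37, 46)
w3 = Kw2 = (245, 230, 297)
The requested component of w3 is 230.

230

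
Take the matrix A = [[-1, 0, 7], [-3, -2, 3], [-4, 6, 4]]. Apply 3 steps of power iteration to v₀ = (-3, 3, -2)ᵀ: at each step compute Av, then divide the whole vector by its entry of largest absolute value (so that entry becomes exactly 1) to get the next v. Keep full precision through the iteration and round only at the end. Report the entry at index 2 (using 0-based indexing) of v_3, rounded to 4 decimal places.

0.6730

Av0 = (-11.00000, -3.00000, 22.00000); divide by 22.00000 → v1 = (-0.50000, -0.13636, 1.00000)
Av1 = (7.50000, 4.77273, 5.18182); divide by 7.50000 → v2 = (1.00000, 0.63636, 0.69091)
Av2 = (3.83636, -2.20000, 2.58182); divide by 3.83636 → v3 = (1.00000, -0.57346, 0.67299)
Requested entry of v3: 426/633 = 0.6730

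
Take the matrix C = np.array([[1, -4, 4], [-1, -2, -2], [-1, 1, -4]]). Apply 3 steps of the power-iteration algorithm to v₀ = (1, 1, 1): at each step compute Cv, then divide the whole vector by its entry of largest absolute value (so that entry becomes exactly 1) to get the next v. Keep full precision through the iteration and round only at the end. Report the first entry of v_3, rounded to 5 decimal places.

Cv0 = (1.000000, -5.000000, -4.000000); divide by -5.000000 → v1 = (-0.200000, 1.000000, 0.800000)
Cv1 = (-1.000000, -3.400000, -2.000000); divide by -3.400000 → v2 = (0.294118, 1.000000, 0.588235)
Cv2 = (-1.352941, -3.470588, -1.647059); divide by -3.470588 → v3 = (0.389831, 1.000000, 0.474576)
Requested entry of v3: -23/-59 = 0.38983

0.38983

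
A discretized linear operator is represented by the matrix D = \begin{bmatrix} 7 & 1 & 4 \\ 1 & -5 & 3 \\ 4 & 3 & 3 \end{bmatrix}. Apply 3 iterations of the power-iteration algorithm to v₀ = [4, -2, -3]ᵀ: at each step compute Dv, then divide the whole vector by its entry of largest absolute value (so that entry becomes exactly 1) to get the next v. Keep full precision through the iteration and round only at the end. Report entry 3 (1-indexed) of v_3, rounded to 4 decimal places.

Dv0 = (14.00000, 5.00000, 1.00000); divide by 14.00000 → v1 = (1.00000, 0.35714, 0.07143)
Dv1 = (7.64286, -0.57143, 5.28571); divide by 7.64286 → v2 = (1.00000, -0.07477, 0.69159)
Dv2 = (9.69159, 3.44860, 5.85047); divide by 9.69159 → v3 = (1.00000, 0.35583, 0.60366)
Requested entry of v3: 626/1037 = 0.6037

0.6037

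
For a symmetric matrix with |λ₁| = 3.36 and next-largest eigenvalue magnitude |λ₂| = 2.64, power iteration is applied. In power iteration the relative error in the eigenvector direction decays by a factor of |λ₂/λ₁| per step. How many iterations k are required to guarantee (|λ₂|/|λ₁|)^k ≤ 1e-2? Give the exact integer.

|λ₂/λ₁| = 2.64/3.36 = 0.78571
Need k ≥ ln(1e-2) / ln(0.78571) = -4.6052 / -0.2412 ≈ 19.096
Smallest integer k satisfying the bound: 20

20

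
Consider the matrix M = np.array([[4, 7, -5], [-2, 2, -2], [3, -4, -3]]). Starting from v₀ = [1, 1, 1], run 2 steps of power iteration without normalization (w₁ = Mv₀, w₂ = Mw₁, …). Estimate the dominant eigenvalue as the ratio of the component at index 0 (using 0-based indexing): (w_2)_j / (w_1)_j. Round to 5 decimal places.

w1 = Mv₀ = (4·1 + 7·1 + (-5)·1; (-2)·1 + 2·1 + (-2)·1; 3·1 + (-4)·1 + (-3)·1) = (6, -2, -4)
w2 = Mw1 = (4·6 + 7·(-2) + (-5)·(-4); (-2)·6 + 2·(-2) + (-2)·(-4); 3·6 + (-4)·(-2) + (-3)·(-4)) = (30, -8, 38)
Ratio at component: 30 / 6 = 5.00000

λ ≈ 5.00000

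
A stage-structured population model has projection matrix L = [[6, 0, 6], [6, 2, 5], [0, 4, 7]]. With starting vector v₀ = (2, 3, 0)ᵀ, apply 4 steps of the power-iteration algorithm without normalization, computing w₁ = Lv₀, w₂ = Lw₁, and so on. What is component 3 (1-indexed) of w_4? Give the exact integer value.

20268

w1 = Lv₀ = (6·2 + 0·3 + 6·0; 6·2 + 2·3 + 5·0; 0·2 + 4·3 + 7·0) = (12, 18, 12)
w2 = Lw1 = (6·12 + 0·18 + 6·12; 6·12 + 2·18 + 5·12; 0·12 + 4·18 + 7·12) = (144, 168, 156)
w3 = Lw2 = (1800, 1980, 1764)
w4 = Lw3 = (21384, 23580, 20268)
The requested component of w4 is 20268.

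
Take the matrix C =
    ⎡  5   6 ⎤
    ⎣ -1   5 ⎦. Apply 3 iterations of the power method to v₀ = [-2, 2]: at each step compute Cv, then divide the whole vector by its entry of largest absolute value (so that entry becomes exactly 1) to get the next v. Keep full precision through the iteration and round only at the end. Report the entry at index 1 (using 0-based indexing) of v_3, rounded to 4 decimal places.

Cv0 = (2.00000, 12.00000); divide by 12.00000 → v1 = (0.16667, 1.00000)
Cv1 = (6.83333, 4.83333); divide by 6.83333 → v2 = (1.00000, 0.70732)
Cv2 = (9.24390, 2.53659); divide by 9.24390 → v3 = (1.00000, 0.27441)
Requested entry of v3: 208/758 = 0.2744

0.2744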